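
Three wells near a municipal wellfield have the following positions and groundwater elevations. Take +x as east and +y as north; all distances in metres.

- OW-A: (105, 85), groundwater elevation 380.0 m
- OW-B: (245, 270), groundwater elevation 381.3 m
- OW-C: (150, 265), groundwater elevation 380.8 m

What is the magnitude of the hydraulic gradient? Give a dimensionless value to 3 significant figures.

Taking OW-A as reference: OW-B−OW-A = (140, 185, +1.3); OW-C−OW-A = (45, 180, +0.8).
Solve a·Δx + b·Δy = Δh: det = 140·180 − 45·185 = 16875.
∂h/∂x = [(+1.3)·180 − (+0.8)·185] / 16875 = +0.005096
∂h/∂y = [140·(+0.8) − 45·(+1.3)] / 16875 = +0.003170
|∇h| = √(0.005096² + 0.003170²) = 0.006002

0.00600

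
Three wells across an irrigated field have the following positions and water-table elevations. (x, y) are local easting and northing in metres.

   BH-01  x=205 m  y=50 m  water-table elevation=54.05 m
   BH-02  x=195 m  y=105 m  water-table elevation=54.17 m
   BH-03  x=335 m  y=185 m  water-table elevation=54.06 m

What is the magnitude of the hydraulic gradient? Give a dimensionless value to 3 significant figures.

Taking BH-01 as reference: BH-02−BH-01 = (-10, 55, +0.12); BH-03−BH-01 = (130, 135, +0.01).
Determinant of the coordinate differences = (-10)·135 − 130·55 = -8500.
∂h/∂x = [(+0.12)·135 − (+0.01)·55] / -8500 = -0.001841
∂h/∂y = [(-10)·(+0.01) − 130·(+0.12)] / -8500 = +0.001847
|∇h| = √(-0.001841² + 0.001847²) = 0.002608

0.00261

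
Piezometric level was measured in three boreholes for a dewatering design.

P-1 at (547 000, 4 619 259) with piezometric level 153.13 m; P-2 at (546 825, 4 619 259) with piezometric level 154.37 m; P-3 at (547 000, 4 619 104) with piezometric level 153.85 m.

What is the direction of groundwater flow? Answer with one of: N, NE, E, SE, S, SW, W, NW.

∂h/∂x = (154.37 − 153.13) / (546825 − 547000) = -0.007086
∂h/∂y = (153.85 − 153.13) / (4619104 − 4619259) = -0.004645
Flow = −∇h = (+0.007086 east, +0.004645 north), which points northeast.

NE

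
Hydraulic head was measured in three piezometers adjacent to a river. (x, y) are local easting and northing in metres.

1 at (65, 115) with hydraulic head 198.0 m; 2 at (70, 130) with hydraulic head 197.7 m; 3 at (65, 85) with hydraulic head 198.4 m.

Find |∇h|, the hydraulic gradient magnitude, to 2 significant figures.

0.024

Taking 1 as reference: 2−1 = (5, 15, -0.3); 3−1 = (0, -30, +0.4).
Solve a·Δx + b·Δy = Δh: det = 5·(-30) − 0·15 = -150.
∂h/∂x = [(-0.3)·(-30) − (+0.4)·15] / -150 = -0.02000
∂h/∂y = [5·(+0.4) − 0·(-0.3)] / -150 = -0.01333
|∇h| = √(-0.02000² + -0.01333²) = 0.02404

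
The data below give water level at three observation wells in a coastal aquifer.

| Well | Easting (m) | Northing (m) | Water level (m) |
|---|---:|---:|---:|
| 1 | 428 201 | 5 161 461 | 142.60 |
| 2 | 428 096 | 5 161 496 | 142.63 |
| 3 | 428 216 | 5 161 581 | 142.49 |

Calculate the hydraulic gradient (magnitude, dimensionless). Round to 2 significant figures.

0.0010

With h = a·x + b·y + c and 1 as origin, the differences give:
  (-105)·a + 35·b = +0.03
  15·a + 120·b = -0.11
Eliminate b (×120 and ×35, subtract): -13125·a = 7.450 → a = ∂h/∂x = -0.0005676
Back-substitute: b = ∂h/∂y = -0.0008457.
|∇h| = √(-0.0005676² + -0.0008457²) = 0.001019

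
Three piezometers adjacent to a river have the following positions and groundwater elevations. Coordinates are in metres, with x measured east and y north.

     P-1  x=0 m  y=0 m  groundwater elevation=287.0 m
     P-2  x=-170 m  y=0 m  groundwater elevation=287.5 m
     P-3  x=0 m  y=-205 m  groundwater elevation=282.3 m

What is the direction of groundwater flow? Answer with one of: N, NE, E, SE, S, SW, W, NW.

S

∂h/∂x = (287.5 − 287.0) / (-170 − 0) = -0.002941
∂h/∂y = (282.3 − 287.0) / (-205 − 0) = +0.02293
Flow = −∇h = (+0.002941 east, -0.02293 north), which points south.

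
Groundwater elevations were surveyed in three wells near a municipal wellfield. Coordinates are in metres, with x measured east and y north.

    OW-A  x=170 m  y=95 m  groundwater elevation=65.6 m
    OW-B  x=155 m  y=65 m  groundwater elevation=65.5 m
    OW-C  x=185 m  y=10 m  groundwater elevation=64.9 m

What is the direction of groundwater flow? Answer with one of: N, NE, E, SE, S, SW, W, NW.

SE

Differences from OW-A: to OW-B (Δx, Δy, Δh) = (-15, -30, -0.1); to OW-C = (15, -85, -0.7).
Solve a·Δx + b·Δy = Δh: det = (-15)·(-85) − 15·(-30) = 1725.
∂h/∂x = [(-0.1)·(-85) − (-0.7)·(-30)] / 1725 = -0.007246
∂h/∂y = [(-15)·(-0.7) − 15·(-0.1)] / 1725 = +0.006957
Flow = −∇h = (+0.007246 east, -0.006957 north), which points southeast.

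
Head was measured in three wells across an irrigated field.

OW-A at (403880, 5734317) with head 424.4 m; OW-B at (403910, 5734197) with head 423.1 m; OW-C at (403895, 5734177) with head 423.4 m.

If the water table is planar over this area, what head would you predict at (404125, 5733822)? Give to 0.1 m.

415.9 m

Taking OW-A as reference: OW-B−OW-A = (30, -120, -1.3); OW-C−OW-A = (15, -140, -1.0).
Determinant of the coordinate differences = 30·(-140) − 15·(-120) = -2400.
∂h/∂x = [(-1.3)·(-140) − (-1.0)·(-120)] / -2400 = -0.02583
∂h/∂y = [30·(-1.0) − 15·(-1.3)] / -2400 = +0.004375
h(404125, 5733822) = 424.4 + (-0.02583)·(245) + (+0.004375)·(-495) = 424.4 -6.329 -2.166 = 415.905 m.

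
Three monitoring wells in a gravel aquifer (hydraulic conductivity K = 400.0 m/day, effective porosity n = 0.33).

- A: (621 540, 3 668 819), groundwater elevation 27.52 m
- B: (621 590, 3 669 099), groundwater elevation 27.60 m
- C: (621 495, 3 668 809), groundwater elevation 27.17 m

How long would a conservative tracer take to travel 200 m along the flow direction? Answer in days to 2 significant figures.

Taking A as reference: B−A = (50, 280, +0.08); C−A = (-45, -10, -0.35).
Solve a·Δx + b·Δy = Δh: det = 50·(-10) − (-45)·280 = 12100.
∂h/∂x = [(+0.08)·(-10) − (-0.35)·280] / 12100 = +0.008033
∂h/∂y = [50·(-0.35) − (-45)·(+0.08)] / 12100 = -0.001149
|∇h| = √(0.008033² + -0.001149²) = 0.008115
Seepage velocity v = K·i/n = 400.0 × 0.008115 / 0.33 = 9.836 m/day.
t = 200 / 9.836 = 20.33 days.

20 days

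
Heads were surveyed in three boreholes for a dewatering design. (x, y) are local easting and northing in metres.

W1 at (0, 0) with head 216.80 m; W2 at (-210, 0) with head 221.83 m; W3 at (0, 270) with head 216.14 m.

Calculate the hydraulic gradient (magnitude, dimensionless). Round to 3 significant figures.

0.0241

∂h/∂x = (221.83 − 216.80) / (-210 − 0) = -0.02395
∂h/∂y = (216.14 − 216.80) / (270 − 0) = -0.002444
|∇h| = √(-0.02395² + -0.002444²) = 0.02407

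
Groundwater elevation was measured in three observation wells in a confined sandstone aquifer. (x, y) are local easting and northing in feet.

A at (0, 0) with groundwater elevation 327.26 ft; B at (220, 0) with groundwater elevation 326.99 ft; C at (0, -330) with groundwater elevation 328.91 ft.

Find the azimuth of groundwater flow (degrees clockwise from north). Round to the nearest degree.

∂h/∂x = (326.99 − 327.26) / (220 − 0) = -0.001227
∂h/∂y = (328.91 − 327.26) / (-330 − 0) = -0.005000
Flow direction (−∇h) has components (+0.001227 E, +0.005000 N).
Azimuth = atan2(E, N) = atan2(+0.001227, +0.005000) = 13.8° ≈ 014°.

014°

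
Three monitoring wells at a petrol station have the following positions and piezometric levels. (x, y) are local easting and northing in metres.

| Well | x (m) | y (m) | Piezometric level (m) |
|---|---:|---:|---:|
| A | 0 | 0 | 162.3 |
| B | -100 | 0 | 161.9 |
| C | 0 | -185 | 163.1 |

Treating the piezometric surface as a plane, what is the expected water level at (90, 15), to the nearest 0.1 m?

∂h/∂x = (161.9 − 162.3) / (-100 − 0) = +0.004000
∂h/∂y = (163.1 − 162.3) / (-185 − 0) = -0.004324
h(90, 15) = 162.3 + (+0.004000)·(90) + (-0.004324)·(15) = 162.3 +0.360 -0.065 = 162.595 m.

162.6 m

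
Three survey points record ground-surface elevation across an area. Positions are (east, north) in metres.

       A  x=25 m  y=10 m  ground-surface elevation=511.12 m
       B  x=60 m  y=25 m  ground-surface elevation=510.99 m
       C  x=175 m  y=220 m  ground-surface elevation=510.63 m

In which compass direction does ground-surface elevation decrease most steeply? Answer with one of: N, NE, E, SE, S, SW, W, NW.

E

Three-point gradient (reference A): Δ to B = (35, 15, -0.13), Δ to C = (150, 210, -0.49).
∂z/∂x = -0.003912, ∂z/∂y = +0.0004608 (det = 5100).
Steepest decrease is along −∇f = (+0.003912 E, -0.0004608 N) → east.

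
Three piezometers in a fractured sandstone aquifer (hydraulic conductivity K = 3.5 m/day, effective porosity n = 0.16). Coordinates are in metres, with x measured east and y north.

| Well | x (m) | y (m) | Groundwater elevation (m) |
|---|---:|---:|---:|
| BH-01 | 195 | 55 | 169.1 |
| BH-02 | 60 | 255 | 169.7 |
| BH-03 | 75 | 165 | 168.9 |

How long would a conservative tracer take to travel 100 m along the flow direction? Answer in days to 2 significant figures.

290 days

Three-point gradient (reference BH-01): Δ to BH-02 = (-135, 200, +0.6), Δ to BH-03 = (-120, 110, -0.2).
∂h/∂x = +0.01158, ∂h/∂y = +0.01082 (det = 9150).
|∇h| = √(0.01158² + 0.01082²) = 0.01585
Seepage velocity v = K·i/n = 3.5 × 0.01585 / 0.16 = 0.3467 m/day.
t = 100 / 0.3467 = 288.4 days.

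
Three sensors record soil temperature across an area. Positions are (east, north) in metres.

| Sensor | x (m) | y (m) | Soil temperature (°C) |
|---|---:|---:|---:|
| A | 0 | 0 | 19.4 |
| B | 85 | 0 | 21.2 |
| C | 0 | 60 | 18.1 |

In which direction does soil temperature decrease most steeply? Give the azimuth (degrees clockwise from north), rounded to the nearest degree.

∂T/∂x = (21.2 − 19.4) / (85 − 0) = +0.02118
∂T/∂y = (18.1 − 19.4) / (60 − 0) = -0.02167
Steepest decrease is along −∇f: components (-0.02118 E, +0.02167 N).
Azimuth = atan2(-0.02118, +0.02167) = 315.7° ≈ 316°.

316°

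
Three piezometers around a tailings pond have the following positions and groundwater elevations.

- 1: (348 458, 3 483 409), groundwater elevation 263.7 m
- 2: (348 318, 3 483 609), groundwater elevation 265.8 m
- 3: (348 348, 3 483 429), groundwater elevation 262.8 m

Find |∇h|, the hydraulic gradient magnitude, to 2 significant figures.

0.022

Differences from 1: to 2 (Δx, Δy, Δh) = (-140, 200, +2.1); to 3 = (-110, 20, -0.9).
Solve a·Δx + b·Δy = Δh: det = (-140)·20 − (-110)·200 = 19200.
∂h/∂x = [(+2.1)·20 − (-0.9)·200] / 19200 = +0.01156
∂h/∂y = [(-140)·(-0.9) − (-110)·(+2.1)] / 19200 = +0.01859
|∇h| = √(0.01156² + 0.01859²) = 0.02189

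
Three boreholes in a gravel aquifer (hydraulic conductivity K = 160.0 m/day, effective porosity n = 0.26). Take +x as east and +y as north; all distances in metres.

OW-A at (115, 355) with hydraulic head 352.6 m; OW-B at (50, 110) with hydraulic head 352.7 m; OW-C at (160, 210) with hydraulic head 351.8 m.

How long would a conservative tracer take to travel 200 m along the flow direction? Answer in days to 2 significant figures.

With h = a·x + b·y + c and OW-A as origin, the differences give:
  (-65)·a + (-245)·b = +0.1
  45·a + (-145)·b = -0.8
Eliminate b (×(-145) and ×(-245), subtract): 20450·a = -210.50 → a = ∂h/∂x = -0.01029
Back-substitute: b = ∂h/∂y = +0.002323.
|∇h| = √(-0.01029² + 0.002323²) = 0.01055
Seepage velocity v = K·i/n = 160.0 × 0.01055 / 0.26 = 6.492 m/day.
t = 200 / 6.492 = 30.81 days.

31 days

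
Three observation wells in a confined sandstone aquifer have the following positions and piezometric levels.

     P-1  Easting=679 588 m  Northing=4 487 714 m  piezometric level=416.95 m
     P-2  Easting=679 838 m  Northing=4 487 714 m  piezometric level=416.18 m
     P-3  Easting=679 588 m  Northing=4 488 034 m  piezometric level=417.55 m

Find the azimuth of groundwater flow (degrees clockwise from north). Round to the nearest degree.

∂h/∂x = (416.18 − 416.95) / (679838 − 679588) = -0.003080
∂h/∂y = (417.55 − 416.95) / (4488034 − 4487714) = +0.001875
Flow direction (−∇h) has components (+0.003080 E, -0.001875 N).
Azimuth = atan2(E, N) = atan2(+0.003080, -0.001875) = 121.3° ≈ 121°.

121°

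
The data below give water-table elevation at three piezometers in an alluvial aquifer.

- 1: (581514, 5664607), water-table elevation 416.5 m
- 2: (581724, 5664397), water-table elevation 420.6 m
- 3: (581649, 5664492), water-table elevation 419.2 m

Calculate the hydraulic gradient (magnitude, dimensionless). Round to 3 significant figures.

0.0230

With h = a·x + b·y + c and 1 as origin, the differences give:
  210·a + (-210)·b = +4.1
  135·a + (-115)·b = +2.7
Eliminate b (×(-115) and ×(-210), subtract): 4200·a = 95.50 → a = ∂h/∂x = +0.02274
Back-substitute: b = ∂h/∂y = +0.003214.
|∇h| = √(0.02274² + 0.003214²) = 0.02297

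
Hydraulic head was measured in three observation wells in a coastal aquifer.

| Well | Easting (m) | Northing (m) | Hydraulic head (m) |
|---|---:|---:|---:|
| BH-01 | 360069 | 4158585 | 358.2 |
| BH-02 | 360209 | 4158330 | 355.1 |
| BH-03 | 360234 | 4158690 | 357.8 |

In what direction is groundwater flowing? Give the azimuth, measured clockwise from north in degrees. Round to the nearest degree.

Taking BH-01 as reference: BH-02−BH-01 = (140, -255, -3.1); BH-03−BH-01 = (165, 105, -0.4).
Determinant of the coordinate differences = 140·105 − 165·(-255) = 56775.
∂h/∂x = [(-3.1)·105 − (-0.4)·(-255)] / 56775 = -0.007530
∂h/∂y = [140·(-0.4) − 165·(-3.1)] / 56775 = +0.008023
Flow direction (−∇h) has components (+0.007530 E, -0.008023 N).
Azimuth = atan2(E, N) = atan2(+0.007530, -0.008023) = 136.8° ≈ 137°.

137°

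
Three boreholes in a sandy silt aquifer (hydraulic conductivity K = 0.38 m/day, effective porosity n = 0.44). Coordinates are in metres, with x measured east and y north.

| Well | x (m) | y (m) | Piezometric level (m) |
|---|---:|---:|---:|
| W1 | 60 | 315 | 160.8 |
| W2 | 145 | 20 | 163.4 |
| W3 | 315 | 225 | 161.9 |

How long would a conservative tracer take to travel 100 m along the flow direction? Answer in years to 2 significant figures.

37 years

Taking W1 as reference: W2−W1 = (85, -295, +2.6); W3−W1 = (255, -90, +1.1).
Solve a·Δx + b·Δy = Δh: det = 85·(-90) − 255·(-295) = 67575.
∂h/∂x = [(+2.6)·(-90) − (+1.1)·(-295)] / 67575 = +0.001339
∂h/∂y = [85·(+1.1) − 255·(+2.6)] / 67575 = -0.008428
|∇h| = √(0.001339² + -0.008428²) = 0.008534
Seepage velocity v = K·i/n = 0.38 × 0.008534 / 0.44 = 0.00737 m/day.
t = 100 / 0.00737 = 1.357e+04 days = 37.2 years.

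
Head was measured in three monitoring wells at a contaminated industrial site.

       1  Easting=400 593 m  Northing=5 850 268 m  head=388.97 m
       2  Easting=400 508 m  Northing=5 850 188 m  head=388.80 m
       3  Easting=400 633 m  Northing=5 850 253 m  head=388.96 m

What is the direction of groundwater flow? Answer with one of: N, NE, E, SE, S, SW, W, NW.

S

Taking 1 as reference: 2−1 = (-85, -80, -0.17); 3−1 = (40, -15, -0.01).
Solve a·Δx + b·Δy = Δh: det = (-85)·(-15) − 40·(-80) = 4475.
∂h/∂x = [(-0.17)·(-15) − (-0.01)·(-80)] / 4475 = +0.0003911
∂h/∂y = [(-85)·(-0.01) − 40·(-0.17)] / 4475 = +0.001709
Flow = −∇h = (-0.0003911 east, -0.001709 north), which points south.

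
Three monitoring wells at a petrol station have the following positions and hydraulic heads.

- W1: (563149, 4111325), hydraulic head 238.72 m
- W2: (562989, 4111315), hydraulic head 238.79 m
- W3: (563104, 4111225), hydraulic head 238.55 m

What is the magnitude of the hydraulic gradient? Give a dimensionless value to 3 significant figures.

0.00203

With h = a·x + b·y + c and W1 as origin, the differences give:
  (-160)·a + (-10)·b = +0.07
  (-45)·a + (-100)·b = -0.17
Eliminate b (×(-100) and ×(-10), subtract): 15550·a = -8.700 → a = ∂h/∂x = -0.0005595
Back-substitute: b = ∂h/∂y = +0.001952.
|∇h| = √(-0.0005595² + 0.001952²) = 0.002031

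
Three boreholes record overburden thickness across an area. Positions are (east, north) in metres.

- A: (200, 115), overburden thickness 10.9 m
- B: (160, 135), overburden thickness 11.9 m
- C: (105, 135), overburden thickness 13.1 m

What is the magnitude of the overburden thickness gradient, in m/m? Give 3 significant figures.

0.0227 m/m

Three-point gradient (reference A): Δ to B = (-40, 20, +1.0), Δ to C = (-95, 20, +2.2).
∂d/∂x = -0.02182, ∂d/∂y = +0.006364 (det = 1100).
|∇f| = √(-0.02182² + 0.006364²) = 0.02273 m/m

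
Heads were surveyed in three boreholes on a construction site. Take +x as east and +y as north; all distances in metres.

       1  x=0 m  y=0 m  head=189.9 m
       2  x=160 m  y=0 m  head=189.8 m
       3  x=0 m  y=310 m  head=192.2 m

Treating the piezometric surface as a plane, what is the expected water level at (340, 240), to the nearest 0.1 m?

191.5 m

∂h/∂x = (189.8 − 189.9) / (160 − 0) = -0.0006250
∂h/∂y = (192.2 − 189.9) / (310 − 0) = +0.007419
h(340, 240) = 189.9 + (-0.0006250)·(340) + (+0.007419)·(240) = 189.9 -0.212 +1.781 = 191.468 m.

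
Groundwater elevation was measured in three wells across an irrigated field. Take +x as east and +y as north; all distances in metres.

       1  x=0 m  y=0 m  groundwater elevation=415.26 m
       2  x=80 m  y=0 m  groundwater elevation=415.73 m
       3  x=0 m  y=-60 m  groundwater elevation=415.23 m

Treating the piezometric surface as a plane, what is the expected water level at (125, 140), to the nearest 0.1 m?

∂h/∂x = (415.73 − 415.26) / (80 − 0) = +0.005875
∂h/∂y = (415.23 − 415.26) / (-60 − 0) = +0.0005000
h(125, 140) = 415.26 + (+0.005875)·(125) + (+0.0005000)·(140) = 415.26 +0.734 +0.070 = 416.064 m.

416.1 m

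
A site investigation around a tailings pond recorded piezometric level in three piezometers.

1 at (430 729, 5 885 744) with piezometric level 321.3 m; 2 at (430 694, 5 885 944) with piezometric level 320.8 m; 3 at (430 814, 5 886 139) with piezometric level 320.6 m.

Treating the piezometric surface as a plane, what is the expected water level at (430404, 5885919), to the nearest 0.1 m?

With h = a·x + b·y + c and 1 as origin, the differences give:
  (-35)·a + 200·b = -0.5
  85·a + 395·b = -0.7
Eliminate b (×395 and ×200, subtract): -30825·a = -57.50 → a = ∂h/∂x = +0.001865
Back-substitute: b = ∂h/∂y = -0.002174.
h(430404, 5885919) = 321.3 + (+0.001865)·(-325) + (-0.002174)·(175) = 321.3 -0.606 -0.380 = 320.313 m.

320.3 m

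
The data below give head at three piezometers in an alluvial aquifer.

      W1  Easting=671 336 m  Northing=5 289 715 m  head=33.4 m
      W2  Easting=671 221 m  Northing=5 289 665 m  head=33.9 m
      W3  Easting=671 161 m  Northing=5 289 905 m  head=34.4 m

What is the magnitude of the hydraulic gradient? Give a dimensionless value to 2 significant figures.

Differences from W1: to W2 (Δx, Δy, Δh) = (-115, -50, +0.5); to W3 = (-175, 190, +1.0).
Determinant of the coordinate differences = (-115)·190 − (-175)·(-50) = -30600.
∂h/∂x = [(+0.5)·190 − (+1.0)·(-50)] / -30600 = -0.004739
∂h/∂y = [(-115)·(+1.0) − (-175)·(+0.5)] / -30600 = +0.0008987
|∇h| = √(-0.004739² + 0.0008987²) = 0.004823

0.0048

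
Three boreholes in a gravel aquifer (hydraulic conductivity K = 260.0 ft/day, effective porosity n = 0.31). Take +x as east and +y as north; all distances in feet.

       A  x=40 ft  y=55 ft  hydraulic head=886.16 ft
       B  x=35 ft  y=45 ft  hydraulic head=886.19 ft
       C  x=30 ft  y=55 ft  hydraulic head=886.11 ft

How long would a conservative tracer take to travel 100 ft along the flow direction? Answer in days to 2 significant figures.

16 days

With h = a·x + b·y + c and A as origin, the differences give:
  (-5)·a + (-10)·b = +0.03
  (-10)·a + 0·b = -0.05
Eliminate b (×0 and ×(-10), subtract): -100·a = -0.500 → a = ∂h/∂x = +0.005000
Back-substitute: b = ∂h/∂y = -0.005500.
|∇h| = √(0.005000² + -0.005500²) = 0.007433
Seepage velocity v = K·i/n = 260.0 × 0.007433 / 0.31 = 6.234 ft/day.
t = 100 / 6.234 = 16.04 days.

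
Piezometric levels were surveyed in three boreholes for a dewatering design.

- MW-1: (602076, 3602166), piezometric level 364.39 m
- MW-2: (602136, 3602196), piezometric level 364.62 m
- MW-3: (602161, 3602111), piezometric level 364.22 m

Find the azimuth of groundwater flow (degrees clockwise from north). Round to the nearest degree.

With h = a·x + b·y + c and MW-1 as origin, the differences give:
  60·a + 30·b = +0.23
  85·a + (-55)·b = -0.17
Eliminate b (×(-55) and ×30, subtract): -5850·a = -7.550 → a = ∂h/∂x = +0.001291
Back-substitute: b = ∂h/∂y = +0.005085.
Flow direction (−∇h) has components (-0.001291 E, -0.005085 N).
Azimuth = atan2(E, N) = atan2(-0.001291, -0.005085) = 194.2° ≈ 194°.

194°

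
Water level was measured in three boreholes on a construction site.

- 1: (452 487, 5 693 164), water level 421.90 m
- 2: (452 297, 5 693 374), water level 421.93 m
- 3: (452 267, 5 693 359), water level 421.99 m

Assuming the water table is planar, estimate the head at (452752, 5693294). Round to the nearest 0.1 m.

421.4 m

With h = a·x + b·y + c and 1 as origin, the differences give:
  (-190)·a + 210·b = +0.03
  (-220)·a + 195·b = +0.09
Eliminate b (×195 and ×210, subtract): 9150·a = -13.050 → a = ∂h/∂x = -0.001426
Back-substitute: b = ∂h/∂y = -0.001148.
h(452752, 5693294) = 421.90 + (-0.001426)·(265) + (-0.001148)·(130) = 421.90 -0.378 -0.149 = 421.373 m.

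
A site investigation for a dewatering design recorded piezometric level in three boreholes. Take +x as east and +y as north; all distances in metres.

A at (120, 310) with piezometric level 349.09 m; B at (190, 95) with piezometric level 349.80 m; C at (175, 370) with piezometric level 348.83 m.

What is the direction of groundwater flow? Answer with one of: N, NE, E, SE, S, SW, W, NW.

With h = a·x + b·y + c and A as origin, the differences give:
  70·a + (-215)·b = +0.71
  55·a + 60·b = -0.26
Eliminate b (×60 and ×(-215), subtract): 16025·a = -13.300 → a = ∂h/∂x = -0.0008300
Back-substitute: b = ∂h/∂y = -0.003573.
Flow = −∇h = (+0.0008300 east, +0.003573 north), which points north.

N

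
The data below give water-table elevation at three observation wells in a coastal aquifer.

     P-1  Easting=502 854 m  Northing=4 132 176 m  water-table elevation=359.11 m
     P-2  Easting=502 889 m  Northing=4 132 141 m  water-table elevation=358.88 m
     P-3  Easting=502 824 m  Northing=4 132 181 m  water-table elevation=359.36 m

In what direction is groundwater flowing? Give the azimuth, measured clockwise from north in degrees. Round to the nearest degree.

Taking P-1 as reference: P-2−P-1 = (35, -35, -0.23); P-3−P-1 = (-30, 5, +0.25).
Solve a·Δx + b·Δy = Δh: det = 35·5 − (-30)·(-35) = -875.
∂h/∂x = [(-0.23)·5 − (+0.25)·(-35)] / -875 = -0.008686
∂h/∂y = [35·(+0.25) − (-30)·(-0.23)] / -875 = -0.002114
Flow direction (−∇h) has components (+0.008686 E, +0.002114 N).
Azimuth = atan2(E, N) = atan2(+0.008686, +0.002114) = 76.3° ≈ 076°.

076°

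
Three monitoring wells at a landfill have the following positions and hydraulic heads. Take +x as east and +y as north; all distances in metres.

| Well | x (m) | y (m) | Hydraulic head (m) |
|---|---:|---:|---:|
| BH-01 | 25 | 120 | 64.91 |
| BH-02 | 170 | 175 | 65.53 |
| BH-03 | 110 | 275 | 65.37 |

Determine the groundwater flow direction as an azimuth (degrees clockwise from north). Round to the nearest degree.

Taking BH-01 as reference: BH-02−BH-01 = (145, 55, +0.62); BH-03−BH-01 = (85, 155, +0.46).
Determinant of the coordinate differences = 145·155 − 85·55 = 17800.
∂h/∂x = [(+0.62)·155 − (+0.46)·55] / 17800 = +0.003978
∂h/∂y = [145·(+0.46) − 85·(+0.62)] / 17800 = +0.0007865
Flow direction (−∇h) has components (-0.003978 E, -0.0007865 N).
Azimuth = atan2(E, N) = atan2(-0.003978, -0.0007865) = 258.8° ≈ 259°.

259°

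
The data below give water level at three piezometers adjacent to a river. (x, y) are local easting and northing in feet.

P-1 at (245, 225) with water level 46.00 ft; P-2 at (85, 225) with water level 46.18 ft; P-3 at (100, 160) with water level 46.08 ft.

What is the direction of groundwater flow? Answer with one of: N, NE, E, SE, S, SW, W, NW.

Taking P-1 as reference: P-2−P-1 = (-160, 0, +0.18); P-3−P-1 = (-145, -65, +0.08).
Solve a·Δx + b·Δy = Δh: det = (-160)·(-65) − (-145)·0 = 10400.
∂h/∂x = [(+0.18)·(-65) − (+0.08)·0] / 10400 = -0.001125
∂h/∂y = [(-160)·(+0.08) − (-145)·(+0.18)] / 10400 = +0.001279
Flow = −∇h = (+0.001125 east, -0.001279 north), which points southeast.

SE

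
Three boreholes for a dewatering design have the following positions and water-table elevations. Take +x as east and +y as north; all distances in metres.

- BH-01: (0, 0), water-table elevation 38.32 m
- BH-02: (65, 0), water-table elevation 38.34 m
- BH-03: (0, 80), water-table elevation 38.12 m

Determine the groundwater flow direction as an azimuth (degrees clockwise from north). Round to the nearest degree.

∂h/∂x = (38.34 − 38.32) / (65 − 0) = +0.0003077
∂h/∂y = (38.12 − 38.32) / (80 − 0) = -0.002500
Flow direction (−∇h) has components (-0.0003077 E, +0.002500 N).
Azimuth = atan2(E, N) = atan2(-0.0003077, +0.002500) = 353.0° ≈ 353°.

353°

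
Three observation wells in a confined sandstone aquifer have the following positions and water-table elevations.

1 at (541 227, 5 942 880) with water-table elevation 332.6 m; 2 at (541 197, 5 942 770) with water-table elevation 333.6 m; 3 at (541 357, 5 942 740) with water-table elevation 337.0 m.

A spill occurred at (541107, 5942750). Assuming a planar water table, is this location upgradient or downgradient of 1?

Differences from 1: to 2 (Δx, Δy, Δh) = (-30, -110, +1.0); to 3 = (130, -140, +4.4).
Solve a·Δx + b·Δy = Δh: det = (-30)·(-140) − 130·(-110) = 18500.
∂h/∂x = [(+1.0)·(-140) − (+4.4)·(-110)] / 18500 = +0.01859
∂h/∂y = [(-30)·(+4.4) − 130·(+1.0)] / 18500 = -0.01416
Head at (541107, 5942750) = 332.6 + (+0.01859)·(-120) + (-0.01416)·(-130) = 332.21 m.
That is lower than the 332.6 m at 1, so the point is downgradient.

downgradient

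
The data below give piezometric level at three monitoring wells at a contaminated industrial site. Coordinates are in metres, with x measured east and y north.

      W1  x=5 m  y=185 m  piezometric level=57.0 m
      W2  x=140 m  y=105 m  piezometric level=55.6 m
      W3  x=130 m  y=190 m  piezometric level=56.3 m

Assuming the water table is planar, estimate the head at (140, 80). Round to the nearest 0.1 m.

55.4 m

Taking W1 as reference: W2−W1 = (135, -80, -1.4); W3−W1 = (125, 5, -0.7).
Solve a·Δx + b·Δy = Δh: det = 135·5 − 125·(-80) = 10675.
∂h/∂x = [(-1.4)·5 − (-0.7)·(-80)] / 10675 = -0.005902
∂h/∂y = [135·(-0.7) − 125·(-1.4)] / 10675 = +0.007541
h(140, 80) = 57.0 + (-0.005902)·(135) + (+0.007541)·(-105) = 57.0 -0.797 -0.792 = 55.411 m.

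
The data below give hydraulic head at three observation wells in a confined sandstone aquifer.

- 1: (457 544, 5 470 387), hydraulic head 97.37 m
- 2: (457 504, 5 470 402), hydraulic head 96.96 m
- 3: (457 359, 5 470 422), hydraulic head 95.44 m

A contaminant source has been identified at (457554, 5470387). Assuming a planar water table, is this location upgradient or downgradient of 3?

With h = a·x + b·y + c and 1 as origin, the differences give:
  (-40)·a + 15·b = -0.41
  (-185)·a + 35·b = -1.93
Eliminate b (×35 and ×15, subtract): 1375·a = 14.600 → a = ∂h/∂x = +0.01062
Back-substitute: b = ∂h/∂y = +0.0009818.
Head at (457554, 5470387) = 97.37 + (+0.01062)·(10) + (+0.0009818)·(0) = 97.48 m.
That is higher than the 95.44 m at 3, so the point is upgradient.

upgradient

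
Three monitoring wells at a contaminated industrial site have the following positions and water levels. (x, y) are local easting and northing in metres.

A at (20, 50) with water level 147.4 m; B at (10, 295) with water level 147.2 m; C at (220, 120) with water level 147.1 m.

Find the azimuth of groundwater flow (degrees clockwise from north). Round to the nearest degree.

054°

Taking A as reference: B−A = (-10, 245, -0.2); C−A = (200, 70, -0.3).
Solve a·Δx + b·Δy = Δh: det = (-10)·70 − 200·245 = -49700.
∂h/∂x = [(-0.2)·70 − (-0.3)·245] / -49700 = -0.001197
∂h/∂y = [(-10)·(-0.3) − 200·(-0.2)] / -49700 = -0.0008652
Flow direction (−∇h) has components (+0.001197 E, +0.0008652 N).
Azimuth = atan2(E, N) = atan2(+0.001197, +0.0008652) = 54.1° ≈ 054°.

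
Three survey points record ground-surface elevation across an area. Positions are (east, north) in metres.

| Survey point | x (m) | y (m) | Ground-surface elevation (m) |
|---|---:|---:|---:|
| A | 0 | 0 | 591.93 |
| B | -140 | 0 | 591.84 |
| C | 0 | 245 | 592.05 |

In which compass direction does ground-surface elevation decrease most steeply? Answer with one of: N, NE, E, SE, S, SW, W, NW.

SW

∂z/∂x = (591.84 − 591.93) / (-140 − 0) = +0.0006429
∂z/∂y = (592.05 − 591.93) / (245 − 0) = +0.0004898
Steepest decrease is along −∇f = (-0.0006429 E, -0.0004898 N) → southwest.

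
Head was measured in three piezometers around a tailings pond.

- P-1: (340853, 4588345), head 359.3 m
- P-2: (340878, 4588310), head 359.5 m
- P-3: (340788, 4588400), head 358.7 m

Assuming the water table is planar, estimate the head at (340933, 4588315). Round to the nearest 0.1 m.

Taking P-1 as reference: P-2−P-1 = (25, -35, +0.2); P-3−P-1 = (-65, 55, -0.6).
Solve a·Δx + b·Δy = Δh: det = 25·55 − (-65)·(-35) = -900.
∂h/∂x = [(+0.2)·55 − (-0.6)·(-35)] / -900 = +0.01111
∂h/∂y = [25·(-0.6) − (-65)·(+0.2)] / -900 = +0.002222
h(340933, 4588315) = 359.3 + (+0.01111)·(80) + (+0.002222)·(-30) = 359.3 +0.889 -0.067 = 360.122 m.

360.1 m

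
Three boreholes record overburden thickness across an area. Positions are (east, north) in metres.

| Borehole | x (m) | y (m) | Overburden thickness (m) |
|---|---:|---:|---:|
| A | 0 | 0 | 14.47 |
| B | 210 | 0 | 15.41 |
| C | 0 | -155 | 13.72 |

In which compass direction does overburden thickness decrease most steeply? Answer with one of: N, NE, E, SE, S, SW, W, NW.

SW

∂d/∂x = (15.41 − 14.47) / (210 − 0) = +0.004476
∂d/∂y = (13.72 − 14.47) / (-155 − 0) = +0.004839
Steepest decrease is along −∇f = (-0.004476 E, -0.004839 N) → southwest.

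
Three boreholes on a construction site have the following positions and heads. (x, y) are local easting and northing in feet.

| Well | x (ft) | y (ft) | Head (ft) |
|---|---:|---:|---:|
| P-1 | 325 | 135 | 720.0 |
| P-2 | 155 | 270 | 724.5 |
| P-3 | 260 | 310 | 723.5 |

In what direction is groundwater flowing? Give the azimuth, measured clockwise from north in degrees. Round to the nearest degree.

Three-point gradient (reference P-1): Δ to P-2 = (-170, 135, +4.5), Δ to P-3 = (-65, 175, +3.5).
∂h/∂x = -0.01502, ∂h/∂y = +0.01442 (det = -20975).
Flow direction (−∇h) has components (+0.01502 E, -0.01442 N).
Azimuth = atan2(E, N) = atan2(+0.01502, -0.01442) = 133.8° ≈ 134°.

134°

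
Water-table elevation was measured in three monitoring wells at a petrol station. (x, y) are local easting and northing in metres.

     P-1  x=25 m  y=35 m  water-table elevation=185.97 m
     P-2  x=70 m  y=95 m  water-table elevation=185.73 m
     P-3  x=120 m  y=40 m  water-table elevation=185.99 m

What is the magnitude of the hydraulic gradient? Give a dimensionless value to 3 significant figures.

0.00435

Differences from P-1: to P-2 (Δx, Δy, Δh) = (45, 60, -0.24); to P-3 = (95, 5, +0.02).
Solve a·Δx + b·Δy = Δh: det = 45·5 − 95·60 = -5475.
∂h/∂x = [(-0.24)·5 − (+0.02)·60] / -5475 = +0.0004384
∂h/∂y = [45·(+0.02) − 95·(-0.24)] / -5475 = -0.004329
|∇h| = √(0.0004384² + -0.004329²) = 0.004351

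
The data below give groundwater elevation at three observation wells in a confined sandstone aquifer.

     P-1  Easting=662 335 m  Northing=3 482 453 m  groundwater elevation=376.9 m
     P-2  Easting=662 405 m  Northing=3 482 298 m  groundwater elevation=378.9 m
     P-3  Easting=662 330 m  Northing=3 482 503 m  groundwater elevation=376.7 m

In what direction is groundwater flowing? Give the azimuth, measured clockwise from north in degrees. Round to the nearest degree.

Differences from P-1: to P-2 (Δx, Δy, Δh) = (70, -155, +2.0); to P-3 = (-5, 50, -0.2).
Determinant of the coordinate differences = 70·50 − (-5)·(-155) = 2725.
∂h/∂x = [(+2.0)·50 − (-0.2)·(-155)] / 2725 = +0.02532
∂h/∂y = [70·(-0.2) − (-5)·(+2.0)] / 2725 = -0.001468
Flow direction (−∇h) has components (-0.02532 E, +0.001468 N).
Azimuth = atan2(E, N) = atan2(-0.02532, +0.001468) = 273.3° ≈ 273°.

273°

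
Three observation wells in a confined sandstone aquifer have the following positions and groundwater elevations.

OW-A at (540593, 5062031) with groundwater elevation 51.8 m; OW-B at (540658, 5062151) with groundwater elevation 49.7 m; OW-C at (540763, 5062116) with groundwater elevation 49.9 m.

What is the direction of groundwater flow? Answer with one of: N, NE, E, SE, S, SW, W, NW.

With h = a·x + b·y + c and OW-A as origin, the differences give:
  65·a + 120·b = -2.1
  170·a + 85·b = -1.9
Eliminate b (×85 and ×120, subtract): -14875·a = 49.50 → a = ∂h/∂x = -0.003328
Back-substitute: b = ∂h/∂y = -0.01570.
Flow = −∇h = (+0.003328 east, +0.01570 north), which points north.

N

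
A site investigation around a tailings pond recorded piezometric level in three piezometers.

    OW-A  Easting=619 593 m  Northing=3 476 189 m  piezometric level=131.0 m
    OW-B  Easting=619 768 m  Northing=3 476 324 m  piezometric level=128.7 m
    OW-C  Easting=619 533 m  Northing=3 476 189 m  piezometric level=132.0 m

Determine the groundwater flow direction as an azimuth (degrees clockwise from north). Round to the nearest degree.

105°

Taking OW-A as reference: OW-B−OW-A = (175, 135, -2.3); OW-C−OW-A = (-60, 0, +1.0).
Determinant of the coordinate differences = 175·0 − (-60)·135 = 8100.
∂h/∂x = [(-2.3)·0 − (+1.0)·135] / 8100 = -0.01667
∂h/∂y = [175·(+1.0) − (-60)·(-2.3)] / 8100 = +0.004568
Flow direction (−∇h) has components (+0.01667 E, -0.004568 N).
Azimuth = atan2(E, N) = atan2(+0.01667, -0.004568) = 105.3° ≈ 105°.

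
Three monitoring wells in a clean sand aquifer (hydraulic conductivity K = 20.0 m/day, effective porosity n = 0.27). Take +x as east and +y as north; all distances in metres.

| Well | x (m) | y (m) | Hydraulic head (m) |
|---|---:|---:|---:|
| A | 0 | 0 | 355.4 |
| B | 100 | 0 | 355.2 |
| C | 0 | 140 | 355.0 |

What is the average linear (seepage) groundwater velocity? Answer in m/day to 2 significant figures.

0.26 m/day

∂h/∂x = (355.2 − 355.4) / (100 − 0) = -0.002000
∂h/∂y = (355.0 − 355.4) / (140 − 0) = -0.002857
|∇h| = √(-0.002000² + -0.002857²) = 0.003487
Seepage velocity v = K·i/n = 20.0 × 0.003487 / 0.27 = 0.2583 m/day.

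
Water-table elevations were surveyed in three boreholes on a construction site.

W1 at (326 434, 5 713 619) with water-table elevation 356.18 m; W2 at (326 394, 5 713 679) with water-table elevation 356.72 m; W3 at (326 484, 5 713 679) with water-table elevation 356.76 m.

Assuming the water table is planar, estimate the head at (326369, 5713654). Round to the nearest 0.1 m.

Differences from W1: to W2 (Δx, Δy, Δh) = (-40, 60, +0.54); to W3 = (50, 60, +0.58).
Determinant of the coordinate differences = (-40)·60 − 50·60 = -5400.
∂h/∂x = [(+0.54)·60 − (+0.58)·60] / -5400 = +0.0004444
∂h/∂y = [(-40)·(+0.58) − 50·(+0.54)] / -5400 = +0.009296
h(326369, 5713654) = 356.18 + (+0.0004444)·(-65) + (+0.009296)·(35) = 356.18 -0.029 +0.325 = 356.476 m.

356.5 m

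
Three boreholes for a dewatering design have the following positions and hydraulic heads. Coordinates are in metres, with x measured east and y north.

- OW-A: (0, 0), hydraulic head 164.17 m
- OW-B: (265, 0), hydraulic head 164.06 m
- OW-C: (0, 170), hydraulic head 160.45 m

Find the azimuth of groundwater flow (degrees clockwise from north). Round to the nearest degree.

∂h/∂x = (164.06 − 164.17) / (265 − 0) = -0.0004151
∂h/∂y = (160.45 − 164.17) / (170 − 0) = -0.02188
Flow direction (−∇h) has components (+0.0004151 E, +0.02188 N).
Azimuth = atan2(E, N) = atan2(+0.0004151, +0.02188) = 1.1° ≈ 001°.

001°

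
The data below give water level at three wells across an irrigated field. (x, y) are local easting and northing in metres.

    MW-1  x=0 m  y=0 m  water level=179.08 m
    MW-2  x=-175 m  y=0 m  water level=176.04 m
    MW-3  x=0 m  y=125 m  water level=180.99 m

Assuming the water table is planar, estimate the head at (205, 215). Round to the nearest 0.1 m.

185.9 m

∂h/∂x = (176.04 − 179.08) / (-175 − 0) = +0.01737
∂h/∂y = (180.99 − 179.08) / (125 − 0) = +0.01528
h(205, 215) = 179.08 + (+0.01737)·(205) + (+0.01528)·(215) = 179.08 +3.561 +3.285 = 185.926 m.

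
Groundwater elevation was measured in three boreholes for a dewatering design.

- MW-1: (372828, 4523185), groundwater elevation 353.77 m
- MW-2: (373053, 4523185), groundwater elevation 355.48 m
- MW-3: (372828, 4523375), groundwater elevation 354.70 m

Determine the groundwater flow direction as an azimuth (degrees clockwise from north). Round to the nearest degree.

237°

∂h/∂x = (355.48 − 353.77) / (373053 − 372828) = +0.007600
∂h/∂y = (354.70 − 353.77) / (4523375 − 4523185) = +0.004895
Flow direction (−∇h) has components (-0.007600 E, -0.004895 N).
Azimuth = atan2(E, N) = atan2(-0.007600, -0.004895) = 237.2° ≈ 237°.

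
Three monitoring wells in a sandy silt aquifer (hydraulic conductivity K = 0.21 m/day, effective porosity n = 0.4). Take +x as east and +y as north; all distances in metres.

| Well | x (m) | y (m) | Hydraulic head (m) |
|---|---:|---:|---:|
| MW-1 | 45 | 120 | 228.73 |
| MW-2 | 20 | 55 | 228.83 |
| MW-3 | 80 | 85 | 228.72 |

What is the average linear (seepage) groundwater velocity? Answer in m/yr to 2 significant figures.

Differences from MW-1: to MW-2 (Δx, Δy, Δh) = (-25, -65, +0.10); to MW-3 = (35, -35, -0.01).
Solve a·Δx + b·Δy = Δh: det = (-25)·(-35) − 35·(-65) = 3150.
∂h/∂x = [(+0.10)·(-35) − (-0.01)·(-65)] / 3150 = -0.001317
∂h/∂y = [(-25)·(-0.01) − 35·(+0.10)] / 3150 = -0.001032
|∇h| = √(-0.001317² + -0.001032²) = 0.001673
Seepage velocity v = K·i/n = 0.21 × 0.001673 / 0.4 = 0.0008783 m/day = 0.3208 m/yr.

0.32 m/yr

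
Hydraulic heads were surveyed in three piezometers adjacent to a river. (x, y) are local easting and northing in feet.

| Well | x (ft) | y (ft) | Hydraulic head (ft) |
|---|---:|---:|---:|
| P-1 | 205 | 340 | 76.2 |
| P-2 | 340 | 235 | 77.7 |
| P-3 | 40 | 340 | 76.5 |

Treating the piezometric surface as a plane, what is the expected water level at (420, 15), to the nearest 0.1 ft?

81.2 ft

Taking P-1 as reference: P-2−P-1 = (135, -105, +1.5); P-3−P-1 = (-165, 0, +0.3).
Solve a·Δx + b·Δy = Δh: det = 135·0 − (-165)·(-105) = -17325.
∂h/∂x = [(+1.5)·0 − (+0.3)·(-105)] / -17325 = -0.001818
∂h/∂y = [135·(+0.3) − (-165)·(+1.5)] / -17325 = -0.01662
h(420, 15) = 76.2 + (-0.001818)·(215) + (-0.01662)·(-325) = 76.2 -0.391 +5.403 = 81.212 ft.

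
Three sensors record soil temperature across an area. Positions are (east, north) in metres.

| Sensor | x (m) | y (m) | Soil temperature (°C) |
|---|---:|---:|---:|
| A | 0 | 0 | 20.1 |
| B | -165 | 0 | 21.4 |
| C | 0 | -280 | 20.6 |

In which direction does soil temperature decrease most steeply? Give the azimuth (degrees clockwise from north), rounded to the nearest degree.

∂T/∂x = (21.4 − 20.1) / (-165 − 0) = -0.007879
∂T/∂y = (20.6 − 20.1) / (-280 − 0) = -0.001786
Steepest decrease is along −∇f: components (+0.007879 E, +0.001786 N).
Azimuth = atan2(+0.007879, +0.001786) = 77.2° ≈ 077°.

077°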